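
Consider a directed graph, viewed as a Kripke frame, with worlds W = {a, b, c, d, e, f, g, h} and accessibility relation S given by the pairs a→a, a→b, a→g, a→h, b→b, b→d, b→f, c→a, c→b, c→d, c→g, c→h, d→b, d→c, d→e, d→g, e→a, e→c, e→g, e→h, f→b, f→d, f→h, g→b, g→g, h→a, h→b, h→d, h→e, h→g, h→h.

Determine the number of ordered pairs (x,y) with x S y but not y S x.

Enumerating: (a,b), (a,g), (c,a), (c,b), (c,g), (c,h), (d,e), (d,g), (e,a), (e,c), (e,g), (f,d), (f,h), (g,b), (h,b), (h,d), (h,g).

17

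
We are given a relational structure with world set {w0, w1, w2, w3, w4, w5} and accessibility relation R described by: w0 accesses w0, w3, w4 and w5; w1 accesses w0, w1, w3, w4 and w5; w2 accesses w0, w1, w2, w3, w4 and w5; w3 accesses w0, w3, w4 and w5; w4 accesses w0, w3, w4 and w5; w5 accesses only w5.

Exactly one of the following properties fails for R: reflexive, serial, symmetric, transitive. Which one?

symmetric

Reflexive: yes — every world is R-related to itself.
Serial: yes — every world has a successor (e.g. w0 R w0).
Symmetric: no — w0 R w5 but not w5 R w0.
Transitive: yes — every two-step R-path is closed by a direct edge.
Only symmetric fails.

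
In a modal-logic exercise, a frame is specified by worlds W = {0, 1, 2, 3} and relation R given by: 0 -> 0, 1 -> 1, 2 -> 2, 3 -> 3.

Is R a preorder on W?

Reflexive: yes — every world is R-related to itself.
Transitive: yes — every two-step R-path is closed by a direct edge.
So R is a preorder.

Yes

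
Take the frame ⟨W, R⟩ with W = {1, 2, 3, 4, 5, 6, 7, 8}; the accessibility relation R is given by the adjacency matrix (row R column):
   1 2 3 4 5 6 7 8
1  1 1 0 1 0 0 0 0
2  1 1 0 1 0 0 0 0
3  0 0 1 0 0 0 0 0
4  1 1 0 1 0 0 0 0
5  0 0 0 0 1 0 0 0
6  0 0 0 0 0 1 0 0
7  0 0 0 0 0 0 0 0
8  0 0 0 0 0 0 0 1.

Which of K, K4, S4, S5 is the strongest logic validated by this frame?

K4

Transitive (axiom 4): yes — every two-step R-path is closed by a direct edge.
Reflexive (axiom T): no — 7 is not related to itself.
Euclidean (axiom 5): yes — any two successors of a common world are R-related.
So F validates K, K4; S4 would additionally require R to be reflexive. The strongest is K4.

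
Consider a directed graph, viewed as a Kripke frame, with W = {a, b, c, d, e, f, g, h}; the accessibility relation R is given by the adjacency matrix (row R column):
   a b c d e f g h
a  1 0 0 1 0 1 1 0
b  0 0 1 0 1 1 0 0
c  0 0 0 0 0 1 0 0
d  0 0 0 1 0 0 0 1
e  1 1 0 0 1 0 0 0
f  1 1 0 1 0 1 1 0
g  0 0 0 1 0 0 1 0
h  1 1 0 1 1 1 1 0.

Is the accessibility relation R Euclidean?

Euclidean: no — a R d and a R f, but not d R f.

No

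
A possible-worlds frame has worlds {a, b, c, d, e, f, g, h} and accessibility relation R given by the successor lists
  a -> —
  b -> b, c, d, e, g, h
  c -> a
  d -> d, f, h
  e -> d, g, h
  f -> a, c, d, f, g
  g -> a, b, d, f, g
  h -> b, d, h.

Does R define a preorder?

No

Reflexive: no — a is not related to itself.
Transitive: no — b R c and c R a, but not b R a.
So R is not a preorder.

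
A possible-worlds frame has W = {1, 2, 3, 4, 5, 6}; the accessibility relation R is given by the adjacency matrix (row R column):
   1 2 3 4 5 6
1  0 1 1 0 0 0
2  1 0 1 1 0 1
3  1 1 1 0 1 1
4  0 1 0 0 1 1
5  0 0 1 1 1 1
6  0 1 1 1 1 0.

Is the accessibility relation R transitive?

Transitive: no — 1 R 2 and 2 R 4, but not 1 R 4.

No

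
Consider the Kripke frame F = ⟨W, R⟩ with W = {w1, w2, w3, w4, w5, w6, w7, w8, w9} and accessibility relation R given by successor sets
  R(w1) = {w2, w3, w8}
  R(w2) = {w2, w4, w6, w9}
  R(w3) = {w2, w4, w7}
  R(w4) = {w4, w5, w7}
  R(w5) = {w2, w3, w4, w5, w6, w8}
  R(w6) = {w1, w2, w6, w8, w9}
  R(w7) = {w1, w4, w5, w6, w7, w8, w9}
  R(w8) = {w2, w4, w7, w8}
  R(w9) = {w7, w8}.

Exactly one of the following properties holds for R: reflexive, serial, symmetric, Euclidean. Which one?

Reflexive: no — w1 is not related to itself.
Serial: yes — every world has a successor (e.g. w1 R w2).
Symmetric: no — w1 R w2 but not w2 R w1.
Euclidean: no — w1 R w2 and w1 R w3, but not w2 R w3.
Only serial holds.

serial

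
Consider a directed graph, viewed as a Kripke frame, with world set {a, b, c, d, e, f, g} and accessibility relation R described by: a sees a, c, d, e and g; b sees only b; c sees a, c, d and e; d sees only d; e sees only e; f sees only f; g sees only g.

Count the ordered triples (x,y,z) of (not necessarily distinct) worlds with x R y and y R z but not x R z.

Enumerating: (c,a,g).

1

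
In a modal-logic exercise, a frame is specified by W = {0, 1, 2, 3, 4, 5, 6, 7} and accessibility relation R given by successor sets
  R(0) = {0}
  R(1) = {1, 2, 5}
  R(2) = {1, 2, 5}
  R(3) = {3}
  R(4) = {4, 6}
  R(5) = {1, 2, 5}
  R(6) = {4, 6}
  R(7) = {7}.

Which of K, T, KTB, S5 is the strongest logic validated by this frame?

S5

Reflexive (axiom T): yes — every world is R-related to itself.
Symmetric (axiom B): yes — every pair in R has its reverse in R.
Euclidean (axiom 5): yes — any two successors of a common world are R-related.
So F validates K, T, KTB, S5. The strongest is S5.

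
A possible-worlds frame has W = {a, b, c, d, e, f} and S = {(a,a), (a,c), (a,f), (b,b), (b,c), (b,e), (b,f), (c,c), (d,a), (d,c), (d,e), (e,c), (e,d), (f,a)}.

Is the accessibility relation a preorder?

No

Reflexive: no — d is not related to itself.
Transitive: no — b S e and e S d, but not b S d.
So S is not a preorder.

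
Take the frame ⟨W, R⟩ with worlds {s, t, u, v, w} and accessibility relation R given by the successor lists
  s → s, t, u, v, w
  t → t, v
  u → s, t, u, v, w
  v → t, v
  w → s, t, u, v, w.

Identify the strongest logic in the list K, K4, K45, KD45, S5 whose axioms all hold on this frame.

Transitive (axiom 4): yes — every two-step R-path is closed by a direct edge.
Euclidean (axiom 5): no — s R t and s R u, but not t R u.
Serial (axiom D): yes — every world has a successor (e.g. s R s).
Reflexive (axiom T): yes — every world is R-related to itself.
So F validates K, K4; K45 would additionally require R to be Euclidean. The strongest is K4.

K4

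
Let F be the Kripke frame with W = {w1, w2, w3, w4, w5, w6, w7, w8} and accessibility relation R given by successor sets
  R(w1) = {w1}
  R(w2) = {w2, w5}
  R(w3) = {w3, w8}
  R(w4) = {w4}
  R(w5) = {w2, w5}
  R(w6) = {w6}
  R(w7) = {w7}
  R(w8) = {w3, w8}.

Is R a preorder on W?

Yes

Reflexive: yes — every world is R-related to itself.
Transitive: yes — every two-step R-path is closed by a direct edge.
So R is a preorder.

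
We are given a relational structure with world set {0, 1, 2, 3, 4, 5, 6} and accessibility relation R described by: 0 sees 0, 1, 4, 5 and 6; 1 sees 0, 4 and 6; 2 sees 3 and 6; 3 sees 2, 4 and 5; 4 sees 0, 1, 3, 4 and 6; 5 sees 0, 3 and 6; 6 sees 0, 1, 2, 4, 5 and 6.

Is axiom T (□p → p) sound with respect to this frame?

No

Axiom T corresponds to the accessibility relation being reflexive.
Reflexive: no — 1 is not related to itself.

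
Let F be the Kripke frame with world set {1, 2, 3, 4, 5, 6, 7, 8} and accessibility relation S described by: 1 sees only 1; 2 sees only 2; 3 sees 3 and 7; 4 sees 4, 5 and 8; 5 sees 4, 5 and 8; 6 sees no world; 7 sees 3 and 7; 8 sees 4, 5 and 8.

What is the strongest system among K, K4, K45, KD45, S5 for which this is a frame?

K45

Transitive (axiom 4): yes — every two-step S-path is closed by a direct edge.
Euclidean (axiom 5): yes — any two successors of a common world are S-related.
Serial (axiom D): no — 6 has no S-successor.
Reflexive (axiom T): no — 6 is not related to itself.
So F validates K, K4, K45; KD45 would additionally require S to be serial. The strongest is K45.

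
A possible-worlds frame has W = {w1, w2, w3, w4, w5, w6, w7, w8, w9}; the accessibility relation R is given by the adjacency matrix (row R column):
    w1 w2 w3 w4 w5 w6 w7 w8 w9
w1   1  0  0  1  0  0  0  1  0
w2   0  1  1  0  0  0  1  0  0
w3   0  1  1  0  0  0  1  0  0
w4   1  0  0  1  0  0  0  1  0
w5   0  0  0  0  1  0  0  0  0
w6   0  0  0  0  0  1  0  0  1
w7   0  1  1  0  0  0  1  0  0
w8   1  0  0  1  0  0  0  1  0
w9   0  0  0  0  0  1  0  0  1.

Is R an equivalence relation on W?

Reflexive: yes — every world is R-related to itself.
Symmetric: yes — every pair in R has its reverse in R.
Transitive: yes — every two-step R-path is closed by a direct edge.
So R is an equivalence relation.

Yes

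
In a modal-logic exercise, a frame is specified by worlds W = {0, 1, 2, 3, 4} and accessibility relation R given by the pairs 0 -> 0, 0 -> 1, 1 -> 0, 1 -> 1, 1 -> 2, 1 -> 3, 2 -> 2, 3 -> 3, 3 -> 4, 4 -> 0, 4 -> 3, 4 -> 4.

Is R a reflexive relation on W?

Yes

Reflexive: yes — every world is R-related to itself.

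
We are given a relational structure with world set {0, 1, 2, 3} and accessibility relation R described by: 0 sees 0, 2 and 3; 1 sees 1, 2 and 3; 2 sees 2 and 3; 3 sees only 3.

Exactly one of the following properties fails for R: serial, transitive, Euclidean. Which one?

Euclidean

Serial: yes — every world has a successor (e.g. 0 R 0).
Transitive: yes — every two-step R-path is closed by a direct edge.
Euclidean: no — 0 R 3 and 0 R 2, but not 3 R 2.
Only Euclidean fails.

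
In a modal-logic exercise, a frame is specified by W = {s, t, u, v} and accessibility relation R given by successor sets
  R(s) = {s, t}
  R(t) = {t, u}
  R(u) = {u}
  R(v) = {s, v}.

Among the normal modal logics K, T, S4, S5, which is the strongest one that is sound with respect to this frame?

Reflexive (axiom T): yes — every world is R-related to itself.
Transitive (axiom 4): no — s R t and t R u, but not s R u.
Euclidean (axiom 5): no — s R t and s R s, but not t R s.
So F validates K, T; S4 would additionally require R to be transitive. The strongest is T.

T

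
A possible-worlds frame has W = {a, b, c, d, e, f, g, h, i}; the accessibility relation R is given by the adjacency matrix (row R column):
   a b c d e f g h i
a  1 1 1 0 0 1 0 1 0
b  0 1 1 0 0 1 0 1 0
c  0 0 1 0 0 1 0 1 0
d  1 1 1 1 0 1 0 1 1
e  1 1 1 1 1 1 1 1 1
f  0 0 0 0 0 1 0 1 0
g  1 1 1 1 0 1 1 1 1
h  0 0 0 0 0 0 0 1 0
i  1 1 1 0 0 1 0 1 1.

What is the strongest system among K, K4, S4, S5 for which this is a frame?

S4

Transitive (axiom 4): yes — every two-step R-path is closed by a direct edge.
Reflexive (axiom T): yes — every world is R-related to itself.
Euclidean (axiom 5): no — a R c and a R b, but not c R b.
So F validates K, K4, S4; S5 would additionally require R to be Euclidean. The strongest is S4.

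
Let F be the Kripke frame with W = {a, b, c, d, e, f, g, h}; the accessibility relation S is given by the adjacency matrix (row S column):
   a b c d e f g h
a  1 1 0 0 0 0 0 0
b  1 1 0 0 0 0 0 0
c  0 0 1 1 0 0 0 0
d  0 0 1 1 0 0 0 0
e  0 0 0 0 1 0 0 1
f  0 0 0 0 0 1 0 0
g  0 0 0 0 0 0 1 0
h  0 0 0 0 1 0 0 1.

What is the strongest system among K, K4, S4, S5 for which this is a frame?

Transitive (axiom 4): yes — every two-step S-path is closed by a direct edge.
Reflexive (axiom T): yes — every world is S-related to itself.
Euclidean (axiom 5): yes — any two successors of a common world are S-related.
So F validates K, K4, S4, S5. The strongest is S5.

S5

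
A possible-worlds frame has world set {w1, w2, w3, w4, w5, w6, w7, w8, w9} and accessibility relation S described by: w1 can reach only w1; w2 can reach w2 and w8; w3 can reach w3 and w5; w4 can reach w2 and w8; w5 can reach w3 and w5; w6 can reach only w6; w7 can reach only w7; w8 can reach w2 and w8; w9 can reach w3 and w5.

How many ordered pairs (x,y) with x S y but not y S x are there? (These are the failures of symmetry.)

4

Enumerating: (w4,w2), (w4,w8), (w9,w3), (w9,w5).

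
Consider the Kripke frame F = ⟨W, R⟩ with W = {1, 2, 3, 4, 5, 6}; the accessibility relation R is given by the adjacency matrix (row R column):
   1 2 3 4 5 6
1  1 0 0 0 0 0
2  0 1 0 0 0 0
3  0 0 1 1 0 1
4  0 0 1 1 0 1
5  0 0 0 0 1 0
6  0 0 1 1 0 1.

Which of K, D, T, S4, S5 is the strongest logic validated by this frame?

S5

Serial (axiom D): yes — every world has a successor (e.g. 1 R 1).
Reflexive (axiom T): yes — every world is R-related to itself.
Transitive (axiom 4): yes — every two-step R-path is closed by a direct edge.
Euclidean (axiom 5): yes — any two successors of a common world are R-related.
So F validates K, D, T, S4, S5. The strongest is S5.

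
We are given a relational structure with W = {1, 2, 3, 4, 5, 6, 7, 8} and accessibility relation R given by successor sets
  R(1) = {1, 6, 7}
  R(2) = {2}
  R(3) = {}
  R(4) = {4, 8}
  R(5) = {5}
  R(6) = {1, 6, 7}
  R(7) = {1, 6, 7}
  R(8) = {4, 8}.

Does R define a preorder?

No

Reflexive: no — 3 is not related to itself.
Transitive: yes — every two-step R-path is closed by a direct edge.
So R is not a preorder.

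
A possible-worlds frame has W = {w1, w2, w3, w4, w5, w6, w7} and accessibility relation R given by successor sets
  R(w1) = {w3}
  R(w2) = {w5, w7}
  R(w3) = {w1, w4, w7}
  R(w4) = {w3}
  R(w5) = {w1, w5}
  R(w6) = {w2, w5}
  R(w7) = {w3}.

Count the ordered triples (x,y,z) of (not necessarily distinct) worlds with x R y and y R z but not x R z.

17

Enumerating: (w1,w3,w1), (w1,w3,w4), (w1,w3,w7), (w2,w5,w1), (w2,w7,w3), (w3,w1,w3), (w3,w4,w3), (w3,w7,w3), (w4,w3,w1), (w4,w3,w4), (w4,w3,w7), (w5,w1,w3), (w6,w2,w7), (w6,w5,w1), (w7,w3,w1), (w7,w3,w4), (w7,w3,w7).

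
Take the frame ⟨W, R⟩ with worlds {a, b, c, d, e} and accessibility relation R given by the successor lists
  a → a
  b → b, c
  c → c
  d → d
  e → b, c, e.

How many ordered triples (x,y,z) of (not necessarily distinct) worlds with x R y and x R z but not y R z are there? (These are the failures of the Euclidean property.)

Enumerating: (b,c,b), (e,b,e), (e,c,b), (e,c,e).

4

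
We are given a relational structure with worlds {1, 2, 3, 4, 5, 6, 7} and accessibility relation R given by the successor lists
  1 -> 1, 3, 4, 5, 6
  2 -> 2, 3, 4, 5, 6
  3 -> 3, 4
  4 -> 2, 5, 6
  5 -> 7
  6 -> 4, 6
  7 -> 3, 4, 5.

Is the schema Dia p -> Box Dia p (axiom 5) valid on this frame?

No

By correspondence theory, 5 is valid on a frame iff R is Euclidean.
Euclidean: no — 1 R 3 and 1 R 5, but not 3 R 5.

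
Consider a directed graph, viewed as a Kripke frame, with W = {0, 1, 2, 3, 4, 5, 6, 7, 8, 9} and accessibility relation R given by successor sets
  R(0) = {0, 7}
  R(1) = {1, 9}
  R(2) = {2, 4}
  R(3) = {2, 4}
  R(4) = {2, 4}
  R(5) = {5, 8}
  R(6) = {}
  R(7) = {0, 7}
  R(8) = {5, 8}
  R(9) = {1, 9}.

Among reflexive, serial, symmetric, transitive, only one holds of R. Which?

Reflexive: no — 3 is not related to itself.
Serial: no — 6 has no R-successor.
Symmetric: no — 3 R 2 but not 2 R 3.
Transitive: yes — every two-step R-path is closed by a direct edge.
Only transitive holds.

transitive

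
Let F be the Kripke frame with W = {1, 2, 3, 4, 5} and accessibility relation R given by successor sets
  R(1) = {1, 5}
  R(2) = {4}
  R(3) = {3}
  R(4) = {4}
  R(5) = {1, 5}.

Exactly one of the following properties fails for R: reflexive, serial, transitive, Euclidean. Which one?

reflexive

Reflexive: no — 2 is not related to itself.
Serial: yes — every world has a successor (e.g. 1 R 1).
Transitive: yes — every two-step R-path is closed by a direct edge.
Euclidean: yes — any two successors of a common world are R-related.
Only reflexive fails.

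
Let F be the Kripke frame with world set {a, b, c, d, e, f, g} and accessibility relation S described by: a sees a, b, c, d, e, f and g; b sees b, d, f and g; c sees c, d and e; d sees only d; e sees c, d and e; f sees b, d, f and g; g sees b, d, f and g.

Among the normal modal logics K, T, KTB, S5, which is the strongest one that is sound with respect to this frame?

Reflexive (axiom T): yes — every world is S-related to itself.
Symmetric (axiom B): no — a S b but not b S a.
Euclidean (axiom 5): no — a S b and a S c, but not b S c.
So F validates K, T; KTB would additionally require S to be symmetric. The strongest is T.

T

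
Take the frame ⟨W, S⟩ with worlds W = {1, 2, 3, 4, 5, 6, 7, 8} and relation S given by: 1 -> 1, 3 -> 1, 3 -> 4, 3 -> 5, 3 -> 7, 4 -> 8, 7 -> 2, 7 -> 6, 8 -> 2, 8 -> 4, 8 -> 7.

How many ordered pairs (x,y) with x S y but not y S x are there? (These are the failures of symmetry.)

Enumerating: (3,1), (3,4), (3,5), (3,7), (7,2), (7,6), (8,2), (8,7).

8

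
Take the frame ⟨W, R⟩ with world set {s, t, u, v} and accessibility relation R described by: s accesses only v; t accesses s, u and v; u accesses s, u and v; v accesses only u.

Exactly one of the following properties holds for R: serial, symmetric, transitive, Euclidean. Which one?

serial

Serial: yes — every world has a successor (e.g. s R v).
Symmetric: no — s R v but not v R s.
Transitive: no — s R v and v R u, but not s R u.
Euclidean: no — t R s and t R u, but not s R u.
Only serial holds.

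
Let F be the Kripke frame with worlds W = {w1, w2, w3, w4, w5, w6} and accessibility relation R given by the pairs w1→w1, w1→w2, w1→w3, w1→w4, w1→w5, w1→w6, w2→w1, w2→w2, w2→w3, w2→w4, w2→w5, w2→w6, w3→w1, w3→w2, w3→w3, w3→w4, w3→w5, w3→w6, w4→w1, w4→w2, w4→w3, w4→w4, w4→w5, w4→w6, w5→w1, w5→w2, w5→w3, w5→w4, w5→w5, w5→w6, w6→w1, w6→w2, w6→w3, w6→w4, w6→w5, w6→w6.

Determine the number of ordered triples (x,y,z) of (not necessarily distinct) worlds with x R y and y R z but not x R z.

0

R is transitive; there are no such tuples.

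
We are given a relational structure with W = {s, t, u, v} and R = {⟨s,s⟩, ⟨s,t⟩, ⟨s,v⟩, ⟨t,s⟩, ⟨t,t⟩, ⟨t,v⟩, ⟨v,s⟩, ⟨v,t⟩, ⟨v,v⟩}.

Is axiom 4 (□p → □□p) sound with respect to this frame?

Yes

By correspondence theory, 4 is valid on a frame iff R is transitive.
Transitive: yes — every two-step R-path is closed by a direct edge.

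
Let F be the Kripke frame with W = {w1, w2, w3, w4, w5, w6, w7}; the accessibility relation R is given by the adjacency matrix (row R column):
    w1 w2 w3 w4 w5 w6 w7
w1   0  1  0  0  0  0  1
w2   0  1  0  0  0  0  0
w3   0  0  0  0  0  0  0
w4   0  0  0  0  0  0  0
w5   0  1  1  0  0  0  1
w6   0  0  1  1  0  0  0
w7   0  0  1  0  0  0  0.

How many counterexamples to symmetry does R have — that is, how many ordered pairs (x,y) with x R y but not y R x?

Enumerating: (w1,w2), (w1,w7), (w5,w2), (w5,w3), (w5,w7), (w6,w3), (w6,w4), (w7,w3).

8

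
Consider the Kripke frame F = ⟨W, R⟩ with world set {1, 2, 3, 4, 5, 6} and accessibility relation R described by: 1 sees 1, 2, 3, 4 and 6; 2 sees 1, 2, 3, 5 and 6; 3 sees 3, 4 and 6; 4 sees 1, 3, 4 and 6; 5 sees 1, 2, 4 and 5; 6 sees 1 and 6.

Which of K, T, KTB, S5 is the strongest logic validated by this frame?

Reflexive (axiom T): yes — every world is R-related to itself.
Symmetric (axiom B): no — 1 R 3 but not 3 R 1.
Euclidean (axiom 5): no — 1 R 2 and 1 R 4, but not 2 R 4.
So F validates K, T; KTB would additionally require R to be symmetric. The strongest is T.

T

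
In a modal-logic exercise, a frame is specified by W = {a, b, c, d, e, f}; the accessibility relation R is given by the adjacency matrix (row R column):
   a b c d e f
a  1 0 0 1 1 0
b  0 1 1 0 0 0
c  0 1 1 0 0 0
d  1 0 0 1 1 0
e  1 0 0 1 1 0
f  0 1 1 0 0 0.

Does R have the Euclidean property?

Yes

Euclidean: yes — any two successors of a common world are R-related.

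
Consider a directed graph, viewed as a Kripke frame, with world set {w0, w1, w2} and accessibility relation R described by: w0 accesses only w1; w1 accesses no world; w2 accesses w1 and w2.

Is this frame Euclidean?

Euclidean: no — w0 R w1 and w0 R w1, but not w1 R w1.

No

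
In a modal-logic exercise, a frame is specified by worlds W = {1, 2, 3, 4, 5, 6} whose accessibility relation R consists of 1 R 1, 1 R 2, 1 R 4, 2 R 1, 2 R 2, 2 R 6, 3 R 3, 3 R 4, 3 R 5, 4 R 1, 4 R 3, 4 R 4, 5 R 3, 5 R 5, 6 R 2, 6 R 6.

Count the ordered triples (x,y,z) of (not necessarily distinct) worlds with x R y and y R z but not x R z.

Enumerating: (1,2,6), (1,4,3), (2,1,4), (3,4,1), (4,1,2), (4,3,5), (5,3,4), (6,2,1).

8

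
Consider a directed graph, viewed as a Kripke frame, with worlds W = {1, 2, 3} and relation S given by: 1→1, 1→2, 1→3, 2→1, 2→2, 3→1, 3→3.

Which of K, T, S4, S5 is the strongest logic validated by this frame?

T

Reflexive (axiom T): yes — every world is S-related to itself.
Transitive (axiom 4): no — 2 S 1 and 1 S 3, but not 2 S 3.
Euclidean (axiom 5): no — 1 S 2 and 1 S 3, but not 2 S 3.
So F validates K, T; S4 would additionally require S to be transitive. The strongest is T.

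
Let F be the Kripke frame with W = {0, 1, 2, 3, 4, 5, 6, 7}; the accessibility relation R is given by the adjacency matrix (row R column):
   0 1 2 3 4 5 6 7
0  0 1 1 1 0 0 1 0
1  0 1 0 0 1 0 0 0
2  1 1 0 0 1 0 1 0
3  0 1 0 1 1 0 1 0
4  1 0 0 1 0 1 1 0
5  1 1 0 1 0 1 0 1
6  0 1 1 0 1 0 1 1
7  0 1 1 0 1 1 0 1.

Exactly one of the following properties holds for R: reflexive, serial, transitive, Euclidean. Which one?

serial

Reflexive: no — 0 is not related to itself.
Serial: yes — every world has a successor (e.g. 0 R 1).
Transitive: no — 0 R 1 and 1 R 4, but not 0 R 4.
Euclidean: no — 0 R 1 and 0 R 2, but not 1 R 2.
Only serial holds.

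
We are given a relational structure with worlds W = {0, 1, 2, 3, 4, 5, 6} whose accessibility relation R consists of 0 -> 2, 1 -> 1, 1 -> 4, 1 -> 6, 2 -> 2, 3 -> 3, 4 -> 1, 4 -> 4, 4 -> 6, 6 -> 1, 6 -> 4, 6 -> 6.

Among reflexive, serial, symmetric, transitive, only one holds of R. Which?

transitive

Reflexive: no — 0 is not related to itself.
Serial: no — 5 has no R-successor.
Symmetric: no — 0 R 2 but not 2 R 0.
Transitive: yes — every two-step R-path is closed by a direct edge.
Only transitive holds.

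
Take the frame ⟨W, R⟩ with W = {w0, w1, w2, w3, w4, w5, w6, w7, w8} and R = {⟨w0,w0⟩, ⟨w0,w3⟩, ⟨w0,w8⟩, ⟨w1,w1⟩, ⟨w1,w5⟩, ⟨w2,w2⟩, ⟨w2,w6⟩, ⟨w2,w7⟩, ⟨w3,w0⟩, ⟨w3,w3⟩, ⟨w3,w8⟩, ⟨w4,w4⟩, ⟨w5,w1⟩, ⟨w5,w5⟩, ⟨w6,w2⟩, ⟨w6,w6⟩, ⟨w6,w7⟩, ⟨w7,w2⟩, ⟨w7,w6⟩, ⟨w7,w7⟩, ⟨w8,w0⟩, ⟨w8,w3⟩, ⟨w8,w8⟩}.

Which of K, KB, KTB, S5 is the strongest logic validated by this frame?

S5

Symmetric (axiom B): yes — every pair in R has its reverse in R.
Reflexive (axiom T): yes — every world is R-related to itself.
Euclidean (axiom 5): yes — any two successors of a common world are R-related.
So F validates K, KB, KTB, S5. The strongest is S5.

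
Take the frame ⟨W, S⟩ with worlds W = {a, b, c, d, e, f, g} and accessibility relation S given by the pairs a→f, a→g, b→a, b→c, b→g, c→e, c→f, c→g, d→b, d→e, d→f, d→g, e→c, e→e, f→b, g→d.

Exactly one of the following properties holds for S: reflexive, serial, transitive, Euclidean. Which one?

Reflexive: no — a is not related to itself.
Serial: yes — every world has a successor (e.g. a S f).
Transitive: no — a S f and f S b, but not a S b.
Euclidean: no — a S f and a S g, but not f S g.
Only serial holds.

serial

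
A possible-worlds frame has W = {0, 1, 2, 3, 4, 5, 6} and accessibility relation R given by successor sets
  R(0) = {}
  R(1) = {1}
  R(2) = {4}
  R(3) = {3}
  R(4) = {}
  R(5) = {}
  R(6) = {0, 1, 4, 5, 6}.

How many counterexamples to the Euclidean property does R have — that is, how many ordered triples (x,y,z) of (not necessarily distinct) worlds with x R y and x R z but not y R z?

Enumerating: (2,4,4), (6,0,0), (6,0,1), (6,0,4), (6,0,5), (6,0,6), (6,1,0), (6,1,4), (6,1,5), (6,1,6), (6,4,0), (6,4,1), … and 8 more.
Total: 20.

20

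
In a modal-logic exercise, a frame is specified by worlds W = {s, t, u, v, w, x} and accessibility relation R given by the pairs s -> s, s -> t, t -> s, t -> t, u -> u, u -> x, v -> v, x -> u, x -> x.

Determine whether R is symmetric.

Symmetric: yes — every pair in R has its reverse in R.

Yes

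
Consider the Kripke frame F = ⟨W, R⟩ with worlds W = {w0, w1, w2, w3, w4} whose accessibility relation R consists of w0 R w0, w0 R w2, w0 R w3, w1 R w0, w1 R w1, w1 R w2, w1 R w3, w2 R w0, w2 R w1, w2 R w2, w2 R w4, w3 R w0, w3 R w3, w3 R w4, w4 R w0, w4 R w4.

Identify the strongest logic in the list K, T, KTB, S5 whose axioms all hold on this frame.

Reflexive (axiom T): yes — every world is R-related to itself.
Symmetric (axiom B): no — w1 R w0 but not w0 R w1.
Euclidean (axiom 5): no — w0 R w2 and w0 R w3, but not w2 R w3.
So F validates K, T; KTB would additionally require R to be symmetric. The strongest is T.

T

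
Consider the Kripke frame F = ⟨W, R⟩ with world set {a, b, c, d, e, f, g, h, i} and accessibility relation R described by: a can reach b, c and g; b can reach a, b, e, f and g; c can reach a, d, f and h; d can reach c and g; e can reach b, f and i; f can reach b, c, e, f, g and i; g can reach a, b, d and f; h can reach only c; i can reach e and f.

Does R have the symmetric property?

Yes

Symmetric: yes — every pair in R has its reverse in R.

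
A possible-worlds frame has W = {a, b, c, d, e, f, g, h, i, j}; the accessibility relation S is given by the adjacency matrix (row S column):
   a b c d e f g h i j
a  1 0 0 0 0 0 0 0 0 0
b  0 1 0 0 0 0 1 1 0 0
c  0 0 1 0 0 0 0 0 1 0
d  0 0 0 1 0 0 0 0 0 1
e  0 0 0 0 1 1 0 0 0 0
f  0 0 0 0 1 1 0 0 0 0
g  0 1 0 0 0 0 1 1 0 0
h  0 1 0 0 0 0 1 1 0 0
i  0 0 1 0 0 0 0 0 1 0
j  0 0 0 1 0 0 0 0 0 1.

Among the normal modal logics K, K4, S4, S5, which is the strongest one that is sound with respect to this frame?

Transitive (axiom 4): yes — every two-step S-path is closed by a direct edge.
Reflexive (axiom T): yes — every world is S-related to itself.
Euclidean (axiom 5): yes — any two successors of a common world are S-related.
So F validates K, K4, S4, S5. The strongest is S5.

S5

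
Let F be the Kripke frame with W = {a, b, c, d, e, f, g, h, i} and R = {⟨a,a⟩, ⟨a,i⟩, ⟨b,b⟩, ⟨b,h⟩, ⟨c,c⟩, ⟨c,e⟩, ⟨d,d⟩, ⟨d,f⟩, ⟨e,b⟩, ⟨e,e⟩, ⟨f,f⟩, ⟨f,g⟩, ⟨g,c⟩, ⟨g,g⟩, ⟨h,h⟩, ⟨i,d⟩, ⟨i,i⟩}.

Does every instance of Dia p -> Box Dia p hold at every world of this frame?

The schema 5 characterises exactly the Euclidean frames.
Euclidean: no — a R i and a R a, but not i R a.

No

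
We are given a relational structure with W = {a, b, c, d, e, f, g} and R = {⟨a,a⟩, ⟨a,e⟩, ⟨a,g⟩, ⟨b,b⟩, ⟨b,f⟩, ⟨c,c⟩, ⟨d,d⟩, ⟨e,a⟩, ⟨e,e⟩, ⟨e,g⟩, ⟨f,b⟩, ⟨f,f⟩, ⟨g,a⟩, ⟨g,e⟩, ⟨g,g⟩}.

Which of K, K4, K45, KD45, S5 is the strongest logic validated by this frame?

Transitive (axiom 4): yes — every two-step R-path is closed by a direct edge.
Euclidean (axiom 5): yes — any two successors of a common world are R-related.
Serial (axiom D): yes — every world has a successor (e.g. a R a).
Reflexive (axiom T): yes — every world is R-related to itself.
So F validates K, K4, K45, KD45, S5. The strongest is S5.

S5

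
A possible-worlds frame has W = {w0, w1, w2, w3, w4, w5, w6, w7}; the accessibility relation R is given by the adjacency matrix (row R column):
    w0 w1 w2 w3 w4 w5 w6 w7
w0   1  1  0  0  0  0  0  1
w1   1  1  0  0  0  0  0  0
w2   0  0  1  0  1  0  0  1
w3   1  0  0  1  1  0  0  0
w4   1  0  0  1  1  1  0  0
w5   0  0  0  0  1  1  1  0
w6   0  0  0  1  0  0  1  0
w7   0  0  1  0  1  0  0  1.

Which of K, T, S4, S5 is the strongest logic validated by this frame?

Reflexive (axiom T): yes — every world is R-related to itself.
Transitive (axiom 4): no — w0 R w7 and w7 R w2, but not w0 R w2.
Euclidean (axiom 5): no — w0 R w1 and w0 R w7, but not w1 R w7.
So F validates K, T; S4 would additionally require R to be transitive. The strongest is T.

T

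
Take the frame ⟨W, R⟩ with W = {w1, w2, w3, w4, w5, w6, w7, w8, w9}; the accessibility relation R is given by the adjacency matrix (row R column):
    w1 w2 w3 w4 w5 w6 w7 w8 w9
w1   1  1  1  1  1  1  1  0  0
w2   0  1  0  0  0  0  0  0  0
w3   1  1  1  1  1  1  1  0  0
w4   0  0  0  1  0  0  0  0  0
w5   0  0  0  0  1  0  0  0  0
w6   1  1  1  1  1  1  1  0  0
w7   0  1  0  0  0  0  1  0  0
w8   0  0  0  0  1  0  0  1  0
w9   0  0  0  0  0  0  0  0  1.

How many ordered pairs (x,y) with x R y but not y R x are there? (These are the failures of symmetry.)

14

Enumerating: (w1,w2), (w1,w4), (w1,w5), (w1,w7), (w3,w2), (w3,w4), (w3,w5), (w3,w7), (w6,w2), (w6,w4), (w6,w5), (w6,w7), (w7,w2), (w8,w5).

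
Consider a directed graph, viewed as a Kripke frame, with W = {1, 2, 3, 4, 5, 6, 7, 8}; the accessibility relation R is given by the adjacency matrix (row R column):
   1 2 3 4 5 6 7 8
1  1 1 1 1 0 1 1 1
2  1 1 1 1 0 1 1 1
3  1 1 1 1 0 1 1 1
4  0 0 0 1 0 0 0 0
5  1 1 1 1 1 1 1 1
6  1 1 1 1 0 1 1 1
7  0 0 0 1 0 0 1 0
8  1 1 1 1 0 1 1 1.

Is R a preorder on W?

Yes

Reflexive: yes — every world is R-related to itself.
Transitive: yes — every two-step R-path is closed by a direct edge.
So R is a preorder.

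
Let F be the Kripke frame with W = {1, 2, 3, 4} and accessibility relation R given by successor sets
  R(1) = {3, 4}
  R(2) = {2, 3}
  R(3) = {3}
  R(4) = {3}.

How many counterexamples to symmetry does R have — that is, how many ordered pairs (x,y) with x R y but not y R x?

4

Enumerating: (1,3), (1,4), (2,3), (4,3).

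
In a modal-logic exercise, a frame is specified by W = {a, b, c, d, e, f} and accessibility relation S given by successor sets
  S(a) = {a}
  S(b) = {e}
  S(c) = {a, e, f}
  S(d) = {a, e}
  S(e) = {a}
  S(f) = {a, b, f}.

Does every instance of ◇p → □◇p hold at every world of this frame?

Axiom 5 corresponds to the accessibility relation being Euclidean.
Euclidean: no — c S a and c S e, but not a S e.

No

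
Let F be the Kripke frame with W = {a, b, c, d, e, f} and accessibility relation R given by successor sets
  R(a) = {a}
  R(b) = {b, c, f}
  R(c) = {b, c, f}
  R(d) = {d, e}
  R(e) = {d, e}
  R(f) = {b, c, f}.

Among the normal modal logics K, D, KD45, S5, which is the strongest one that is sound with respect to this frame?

Serial (axiom D): yes — every world has a successor (e.g. a R a).
Euclidean (axiom 5): yes — any two successors of a common world are R-related.
Transitive (axiom 4): yes — every two-step R-path is closed by a direct edge.
Reflexive (axiom T): yes — every world is R-related to itself.
So F validates K, D, KD45, S5. The strongest is S5.

S5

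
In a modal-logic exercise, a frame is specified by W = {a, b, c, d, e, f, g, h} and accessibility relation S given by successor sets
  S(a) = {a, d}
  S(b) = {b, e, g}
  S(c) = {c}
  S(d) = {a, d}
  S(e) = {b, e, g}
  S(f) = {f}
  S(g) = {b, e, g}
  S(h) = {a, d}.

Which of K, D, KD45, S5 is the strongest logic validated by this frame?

KD45

Serial (axiom D): yes — every world has a successor (e.g. a S a).
Euclidean (axiom 5): yes — any two successors of a common world are S-related.
Transitive (axiom 4): yes — every two-step S-path is closed by a direct edge.
Reflexive (axiom T): no — h is not related to itself.
So F validates K, D, KD45; S5 would additionally require S to be reflexive. The strongest is KD45.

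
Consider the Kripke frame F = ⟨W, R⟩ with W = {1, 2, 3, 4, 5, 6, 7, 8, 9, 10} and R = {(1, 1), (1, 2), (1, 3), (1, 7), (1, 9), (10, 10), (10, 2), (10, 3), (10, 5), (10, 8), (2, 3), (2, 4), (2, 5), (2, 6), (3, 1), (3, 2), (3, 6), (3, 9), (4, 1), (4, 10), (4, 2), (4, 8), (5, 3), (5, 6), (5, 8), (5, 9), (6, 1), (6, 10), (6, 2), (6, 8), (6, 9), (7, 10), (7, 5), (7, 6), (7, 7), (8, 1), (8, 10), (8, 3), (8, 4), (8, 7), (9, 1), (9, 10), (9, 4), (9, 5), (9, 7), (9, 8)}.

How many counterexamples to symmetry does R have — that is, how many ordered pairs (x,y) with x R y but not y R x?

Enumerating: (1,2), (1,7), (10,2), (10,3), (10,5), (2,5), (3,6), (3,9), (4,1), (4,10), (5,3), (5,6), … and 15 more.
Total: 27.

27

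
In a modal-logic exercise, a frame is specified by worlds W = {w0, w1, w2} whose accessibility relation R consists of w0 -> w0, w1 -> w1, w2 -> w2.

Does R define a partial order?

Yes

Reflexive: yes — every world is R-related to itself.
Transitive: yes — every two-step R-path is closed by a direct edge.
Antisymmetric: yes — no distinct pair is related both ways.
So R is a partial order.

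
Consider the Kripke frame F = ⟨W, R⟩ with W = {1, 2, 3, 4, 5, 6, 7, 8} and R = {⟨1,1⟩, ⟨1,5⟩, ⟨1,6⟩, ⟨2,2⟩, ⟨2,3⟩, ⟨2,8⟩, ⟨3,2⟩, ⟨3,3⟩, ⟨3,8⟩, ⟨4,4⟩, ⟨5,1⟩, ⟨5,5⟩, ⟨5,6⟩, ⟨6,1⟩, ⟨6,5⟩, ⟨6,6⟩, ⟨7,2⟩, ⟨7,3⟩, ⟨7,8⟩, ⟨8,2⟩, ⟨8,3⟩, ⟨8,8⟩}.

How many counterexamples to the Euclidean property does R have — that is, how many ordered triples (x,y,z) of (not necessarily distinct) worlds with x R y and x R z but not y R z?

0

R is Euclidean; there are no such tuples.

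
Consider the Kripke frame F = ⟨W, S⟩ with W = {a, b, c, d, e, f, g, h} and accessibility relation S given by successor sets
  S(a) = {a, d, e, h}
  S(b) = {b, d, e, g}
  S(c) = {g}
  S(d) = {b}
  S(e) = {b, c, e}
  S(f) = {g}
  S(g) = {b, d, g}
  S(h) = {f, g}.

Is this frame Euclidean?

Euclidean: no — a S d and a S e, but not d S e.

No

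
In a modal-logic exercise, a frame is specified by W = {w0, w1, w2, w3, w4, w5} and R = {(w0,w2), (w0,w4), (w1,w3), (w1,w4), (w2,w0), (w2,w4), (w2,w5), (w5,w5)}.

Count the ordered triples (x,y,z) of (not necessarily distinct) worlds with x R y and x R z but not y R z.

Enumerating: (w0,w2,w2), (w0,w4,w2), (w0,w4,w4), (w1,w3,w3), (w1,w3,w4), (w1,w4,w3), (w1,w4,w4), (w2,w0,w0), (w2,w0,w5), (w2,w4,w0), (w2,w4,w4), (w2,w4,w5), (w2,w5,w0), (w2,w5,w4).

14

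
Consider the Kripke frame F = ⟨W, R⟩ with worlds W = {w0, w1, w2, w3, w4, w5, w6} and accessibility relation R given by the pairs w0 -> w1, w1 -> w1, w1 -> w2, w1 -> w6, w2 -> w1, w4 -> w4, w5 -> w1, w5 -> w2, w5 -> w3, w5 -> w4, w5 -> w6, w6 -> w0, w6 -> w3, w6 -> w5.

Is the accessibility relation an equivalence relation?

Reflexive: no — w0 is not related to itself.
Symmetric: no — w0 R w1 but not w1 R w0.
Transitive: no — w0 R w1 and w1 R w2, but not w0 R w2.
So R is not an equivalence relation.

No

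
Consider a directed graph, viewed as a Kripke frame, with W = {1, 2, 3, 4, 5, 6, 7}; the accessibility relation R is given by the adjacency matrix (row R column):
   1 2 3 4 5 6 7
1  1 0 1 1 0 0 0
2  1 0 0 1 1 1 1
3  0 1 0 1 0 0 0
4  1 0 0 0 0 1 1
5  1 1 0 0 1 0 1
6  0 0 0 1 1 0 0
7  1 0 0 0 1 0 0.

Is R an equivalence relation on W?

No

Reflexive: no — 2 is not related to itself.
Symmetric: no — 1 R 3 but not 3 R 1.
Transitive: no — 1 R 3 and 3 R 2, but not 1 R 2.
So R is not an equivalence relation.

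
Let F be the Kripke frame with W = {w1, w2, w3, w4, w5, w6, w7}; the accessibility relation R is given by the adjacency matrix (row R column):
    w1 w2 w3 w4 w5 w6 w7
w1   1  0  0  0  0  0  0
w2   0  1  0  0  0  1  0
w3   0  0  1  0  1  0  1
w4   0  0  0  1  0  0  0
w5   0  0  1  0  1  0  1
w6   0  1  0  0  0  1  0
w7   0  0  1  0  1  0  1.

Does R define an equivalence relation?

Yes

Reflexive: yes — every world is R-related to itself.
Symmetric: yes — every pair in R has its reverse in R.
Transitive: yes — every two-step R-path is closed by a direct edge.
So R is an equivalence relation.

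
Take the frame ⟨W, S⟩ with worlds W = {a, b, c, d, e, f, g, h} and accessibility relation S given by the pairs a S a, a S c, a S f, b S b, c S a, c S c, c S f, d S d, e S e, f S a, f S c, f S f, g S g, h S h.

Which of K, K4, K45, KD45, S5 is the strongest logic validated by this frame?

Transitive (axiom 4): yes — every two-step S-path is closed by a direct edge.
Euclidean (axiom 5): yes — any two successors of a common world are S-related.
Serial (axiom D): yes — every world has a successor (e.g. a S a).
Reflexive (axiom T): yes — every world is S-related to itself.
So F validates K, K4, K45, KD45, S5. The strongest is S5.

S5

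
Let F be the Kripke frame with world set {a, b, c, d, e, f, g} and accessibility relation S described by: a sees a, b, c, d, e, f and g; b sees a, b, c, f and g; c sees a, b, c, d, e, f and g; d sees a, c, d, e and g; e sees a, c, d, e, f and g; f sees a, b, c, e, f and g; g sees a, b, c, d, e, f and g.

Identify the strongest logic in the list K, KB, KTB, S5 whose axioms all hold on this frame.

KTB

Symmetric (axiom B): yes — every pair in S has its reverse in S.
Reflexive (axiom T): yes — every world is S-related to itself.
Euclidean (axiom 5): no — a S b and a S d, but not b S d.
So F validates K, KB, KTB; S5 would additionally require S to be Euclidean. The strongest is KTB.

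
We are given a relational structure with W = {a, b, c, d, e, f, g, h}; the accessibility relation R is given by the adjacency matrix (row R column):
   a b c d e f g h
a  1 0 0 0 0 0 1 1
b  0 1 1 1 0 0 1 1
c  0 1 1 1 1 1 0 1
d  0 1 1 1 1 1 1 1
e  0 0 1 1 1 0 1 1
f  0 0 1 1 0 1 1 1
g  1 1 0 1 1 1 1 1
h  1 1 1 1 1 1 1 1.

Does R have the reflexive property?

Reflexive: yes — every world is R-related to itself.

Yes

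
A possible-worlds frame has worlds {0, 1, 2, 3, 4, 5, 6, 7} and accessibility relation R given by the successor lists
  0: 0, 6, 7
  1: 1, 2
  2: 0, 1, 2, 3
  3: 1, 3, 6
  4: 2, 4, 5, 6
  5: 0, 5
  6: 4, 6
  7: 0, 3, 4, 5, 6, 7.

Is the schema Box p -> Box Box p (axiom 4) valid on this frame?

Axiom 4 corresponds to the accessibility relation being transitive.
Transitive: no — 0 R 6 and 6 R 4, but not 0 R 4.

No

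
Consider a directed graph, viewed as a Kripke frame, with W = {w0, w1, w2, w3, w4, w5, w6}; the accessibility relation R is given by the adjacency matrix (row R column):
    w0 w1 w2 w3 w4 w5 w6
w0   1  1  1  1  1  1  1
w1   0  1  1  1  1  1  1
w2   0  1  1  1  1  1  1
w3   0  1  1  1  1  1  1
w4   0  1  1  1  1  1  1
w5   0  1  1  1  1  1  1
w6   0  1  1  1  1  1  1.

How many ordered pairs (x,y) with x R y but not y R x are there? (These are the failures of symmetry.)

6

Enumerating: (w0,w1), (w0,w2), (w0,w3), (w0,w4), (w0,w5), (w0,w6).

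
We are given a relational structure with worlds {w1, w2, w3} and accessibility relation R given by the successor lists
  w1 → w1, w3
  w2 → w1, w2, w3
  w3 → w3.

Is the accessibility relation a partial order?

Yes

Reflexive: yes — every world is R-related to itself.
Transitive: yes — every two-step R-path is closed by a direct edge.
Antisymmetric: yes — no distinct pair is related both ways.
So R is a partial order.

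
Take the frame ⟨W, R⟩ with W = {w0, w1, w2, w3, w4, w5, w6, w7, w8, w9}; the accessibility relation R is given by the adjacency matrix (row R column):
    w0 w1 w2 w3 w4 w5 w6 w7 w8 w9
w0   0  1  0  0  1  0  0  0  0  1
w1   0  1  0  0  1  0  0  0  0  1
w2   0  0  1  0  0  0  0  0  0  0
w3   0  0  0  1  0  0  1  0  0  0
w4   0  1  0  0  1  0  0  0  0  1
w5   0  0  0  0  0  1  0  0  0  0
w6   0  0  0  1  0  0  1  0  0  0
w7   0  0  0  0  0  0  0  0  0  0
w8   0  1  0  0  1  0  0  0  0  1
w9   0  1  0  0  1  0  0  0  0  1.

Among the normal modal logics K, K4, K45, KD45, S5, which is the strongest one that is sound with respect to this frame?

Transitive (axiom 4): yes — every two-step R-path is closed by a direct edge.
Euclidean (axiom 5): yes — any two successors of a common world are R-related.
Serial (axiom D): no — w7 has no R-successor.
Reflexive (axiom T): no — w0 is not related to itself.
So F validates K, K4, K45; KD45 would additionally require R to be serial. The strongest is K45.

K45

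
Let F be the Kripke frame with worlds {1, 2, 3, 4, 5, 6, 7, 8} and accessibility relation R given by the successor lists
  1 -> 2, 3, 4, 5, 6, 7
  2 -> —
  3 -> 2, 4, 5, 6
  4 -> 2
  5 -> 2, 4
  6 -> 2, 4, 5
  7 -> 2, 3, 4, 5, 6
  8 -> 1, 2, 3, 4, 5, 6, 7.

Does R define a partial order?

No

Reflexive: no — 1 is not related to itself.
Transitive: yes — every two-step R-path is closed by a direct edge.
Antisymmetric: yes — no distinct pair is related both ways.
So R is not a partial order.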